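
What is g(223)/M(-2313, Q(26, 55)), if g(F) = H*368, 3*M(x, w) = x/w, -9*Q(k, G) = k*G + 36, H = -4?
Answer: -2157952/6939 ≈ -310.99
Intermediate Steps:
Q(k, G) = -4 - G*k/9 (Q(k, G) = -(k*G + 36)/9 = -(G*k + 36)/9 = -(36 + G*k)/9 = -4 - G*k/9)
M(x, w) = x/(3*w) (M(x, w) = (x/w)/3 = x/(3*w))
g(F) = -1472 (g(F) = -4*368 = -1472)
g(223)/M(-2313, Q(26, 55)) = -1472/((⅓)*(-2313)/(-4 - ⅑*55*26)) = -1472/((⅓)*(-2313)/(-4 - 1430/9)) = -1472/((⅓)*(-2313)/(-1466/9)) = -1472/((⅓)*(-2313)*(-9/1466)) = -1472/6939/1466 = -1472*1466/6939 = -2157952/6939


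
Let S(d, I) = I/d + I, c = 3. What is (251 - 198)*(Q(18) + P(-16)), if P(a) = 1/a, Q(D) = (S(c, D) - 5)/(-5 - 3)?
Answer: -2067/16 ≈ -129.19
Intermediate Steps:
S(d, I) = I + I/d
Q(D) = 5/8 - D/6 (Q(D) = ((D + D/3) - 5)/(-5 - 3) = ((D + D*(⅓)) - 5)/(-8) = ((D + D/3) - 5)*(-⅛) = (4*D/3 - 5)*(-⅛) = (-5 + 4*D/3)*(-⅛) = 5/8 - D/6)
(251 - 198)*(Q(18) + P(-16)) = (251 - 198)*((5/8 - ⅙*18) + 1/(-16)) = 53*((5/8 - 3) - 1/16) = 53*(-19/8 - 1/16) = 53*(-39/16) = -2067/16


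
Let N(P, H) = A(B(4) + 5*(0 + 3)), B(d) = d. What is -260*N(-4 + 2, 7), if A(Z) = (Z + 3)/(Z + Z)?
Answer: -2860/19 ≈ -150.53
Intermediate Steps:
A(Z) = (3 + Z)/(2*Z) (A(Z) = (3 + Z)/((2*Z)) = (3 + Z)*(1/(2*Z)) = (3 + Z)/(2*Z))
N(P, H) = 11/19 (N(P, H) = (3 + (4 + 5*(0 + 3)))/(2*(4 + 5*(0 + 3))) = (3 + (4 + 5*3))/(2*(4 + 5*3)) = (3 + (4 + 15))/(2*(4 + 15)) = (1/2)*(3 + 19)/19 = (1/2)*(1/19)*22 = 11/19)
-260*N(-4 + 2, 7) = -260*11/19 = -2860/19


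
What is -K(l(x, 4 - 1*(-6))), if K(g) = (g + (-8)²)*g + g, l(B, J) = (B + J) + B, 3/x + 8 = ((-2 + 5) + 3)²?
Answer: -150579/196 ≈ -768.26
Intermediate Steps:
x = 3/28 (x = 3/(-8 + ((-2 + 5) + 3)²) = 3/(-8 + (3 + 3)²) = 3/(-8 + 6²) = 3/(-8 + 36) = 3/28 ≈ 0.10714)
l(B, J) = J + 2*B
K(g) = g + g*(64 + g) (K(g) = (g + 64)*g + g = (64 + g)*g + g = g*(64 + g) + g = g + g*(64 + g))
-K(l(x, 4 - 1*(-6))) = -((4 - 1*(-6)) + 2*(3/28))*(65 + ((4 - 1*(-6)) + 2*(3/28))) = -((4 + 6) + 3/14)*(65 + ((4 + 6) + 3/14)) = -(10 + 3/14)*(65 + (10 + 3/14)) = -143*(65 + 143/14)/14 = -143*1053/(14*14) = -1*150579/196 = -150579/196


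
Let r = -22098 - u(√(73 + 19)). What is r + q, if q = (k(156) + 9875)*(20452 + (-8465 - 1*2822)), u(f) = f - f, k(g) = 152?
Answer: 91875357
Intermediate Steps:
u(f) = 0
r = -22098 (r = -22098 - 1*0 = -22098 + 0 = -22098)
q = 91897455 (q = (152 + 9875)*(20452 + (-8465 - 1*2822)) = 10027*(20452 + (-8465 - 2822)) = 10027*(20452 - 11287) = 10027*9165 = 91897455)
r + q = -22098 + 91897455 = 91875357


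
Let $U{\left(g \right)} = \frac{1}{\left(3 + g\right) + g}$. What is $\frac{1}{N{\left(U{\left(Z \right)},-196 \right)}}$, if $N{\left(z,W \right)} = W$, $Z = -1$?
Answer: $- \frac{1}{196} \approx -0.005102$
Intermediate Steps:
$U{\left(g \right)} = \frac{1}{3 + 2 g}$
$\frac{1}{N{\left(U{\left(Z \right)},-196 \right)}} = \frac{1}{-196} = - \frac{1}{196}$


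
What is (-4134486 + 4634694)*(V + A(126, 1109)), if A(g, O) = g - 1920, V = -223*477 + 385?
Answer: -53912418240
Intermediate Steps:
V = -105986 (V = -106371 + 385 = -105986)
A(g, O) = -1920 + g
(-4134486 + 4634694)*(V + A(126, 1109)) = (-4134486 + 4634694)*(-105986 + (-1920 + 126)) = 500208*(-105986 - 1794) = 500208*(-107780) = -53912418240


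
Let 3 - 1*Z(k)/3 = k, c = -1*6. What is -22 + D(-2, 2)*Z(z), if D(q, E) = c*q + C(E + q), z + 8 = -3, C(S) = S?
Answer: 482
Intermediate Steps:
z = -11 (z = -8 - 3 = -11)
c = -6
Z(k) = 9 - 3*k
D(q, E) = E - 5*q (D(q, E) = -6*q + (E + q) = E - 5*q)
-22 + D(-2, 2)*Z(z) = -22 + (2 - 5*(-2))*(9 - 3*(-11)) = -22 + (2 + 10)*(9 + 33) = -22 + 12*42 = -22 + 504 = 482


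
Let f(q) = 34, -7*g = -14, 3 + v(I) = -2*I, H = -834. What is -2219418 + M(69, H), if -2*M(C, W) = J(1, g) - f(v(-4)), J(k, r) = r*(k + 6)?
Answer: -2219408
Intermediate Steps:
v(I) = -3 - 2*I
g = 2 (g = -1/7*(-14) = 2)
J(k, r) = r*(6 + k)
M(C, W) = 10 (M(C, W) = -(2*(6 + 1) - 1*34)/2 = -(2*7 - 34)/2 = -(14 - 34)/2 = -1/2*(-20) = 10)
-2219418 + M(69, H) = -2219418 + 10 = -2219408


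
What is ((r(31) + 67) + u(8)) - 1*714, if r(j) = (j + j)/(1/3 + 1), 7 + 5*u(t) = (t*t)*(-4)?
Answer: -6531/10 ≈ -653.10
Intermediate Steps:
u(t) = -7/5 - 4*t²/5 (u(t) = -7/5 + ((t*t)*(-4))/5 = -7/5 + (t²*(-4))/5 = -7/5 + (-4*t²)/5 = -7/5 - 4*t²/5)
r(j) = 3*j/2 (r(j) = (2*j)/(⅓ + 1) = (2*j)/(4/3) = (2*j)*(¾) = 3*j/2)
((r(31) + 67) + u(8)) - 1*714 = (((3/2)*31 + 67) + (-7/5 - ⅘*8²)) - 1*714 = ((93/2 + 67) + (-7/5 - ⅘*64)) - 714 = (227/2 + (-7/5 - 256/5)) - 714 = (227/2 - 263/5) - 714 = 609/10 - 714 = -6531/10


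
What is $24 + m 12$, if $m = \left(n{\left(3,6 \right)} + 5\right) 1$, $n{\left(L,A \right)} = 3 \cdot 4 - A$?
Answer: $156$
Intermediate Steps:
$n{\left(L,A \right)} = 12 - A$
$m = 11$ ($m = \left(\left(12 - 6\right) + 5\right) 1 = \left(6 + 5\right) 1 = 11 \cdot 1 = 11$)
$24 + m 12 = 24 + 11 \cdot 12 = 24 + 132 = 156$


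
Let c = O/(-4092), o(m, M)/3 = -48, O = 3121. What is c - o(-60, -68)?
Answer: 586127/4092 ≈ 143.24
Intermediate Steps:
o(m, M) = -144 (o(m, M) = 3*(-48) = -144)
c = -3121/4092 (c = 3121/(-4092) = 3121*(-1/4092) = -3121/4092 ≈ -0.76271)
c - o(-60, -68) = -3121/4092 - 1*(-144) = -3121/4092 + 144 = 586127/4092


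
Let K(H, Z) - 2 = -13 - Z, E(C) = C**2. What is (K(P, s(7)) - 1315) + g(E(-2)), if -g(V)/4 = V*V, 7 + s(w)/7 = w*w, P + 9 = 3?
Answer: -1684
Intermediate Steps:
P = -6 (P = -9 + 3 = -6)
s(w) = -49 + 7*w**2 (s(w) = -49 + 7*(w*w) = -49 + 7*w**2)
K(H, Z) = -11 - Z (K(H, Z) = 2 + (-13 - Z) = -11 - Z)
g(V) = -4*V**2 (g(V) = -4*V*V = -4*V**2)
(K(P, s(7)) - 1315) + g(E(-2)) = ((-11 - (-49 + 7*7**2)) - 1315) - 4*((-2)**2)**2 = ((-11 - (-49 + 7*49)) - 1315) - 4*4**2 = ((-11 - (-49 + 343)) - 1315) - 4*16 = ((-11 - 1*294) - 1315) - 64 = ((-11 - 294) - 1315) - 64 = (-305 - 1315) - 64 = -1620 - 64 = -1684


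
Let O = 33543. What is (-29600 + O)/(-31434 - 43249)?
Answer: -3943/74683 ≈ -0.052796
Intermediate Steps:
(-29600 + O)/(-31434 - 43249) = (-29600 + 33543)/(-31434 - 43249) = 3943/(-74683) = 3943*(-1/74683) = -3943/74683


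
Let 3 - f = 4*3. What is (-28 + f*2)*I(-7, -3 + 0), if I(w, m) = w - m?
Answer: 184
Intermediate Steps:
f = -9 (f = 3 - 4*3 = 3 - 1*12 = 3 - 12 = -9)
(-28 + f*2)*I(-7, -3 + 0) = (-28 - 9*2)*(-7 - (-3 + 0)) = (-28 - 18)*(-7 - 1*(-3)) = -46*(-7 + 3) = -46*(-4) = 184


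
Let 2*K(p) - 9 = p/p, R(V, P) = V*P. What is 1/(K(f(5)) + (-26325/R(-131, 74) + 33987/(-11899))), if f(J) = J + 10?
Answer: 115348906/560515727 ≈ 0.20579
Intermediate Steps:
f(J) = 10 + J
R(V, P) = P*V
K(p) = 5 (K(p) = 9/2 + (p/p)/2 = 9/2 + (1/2)*1 = 9/2 + 1/2 = 5)
1/(K(f(5)) + (-26325/R(-131, 74) + 33987/(-11899))) = 1/(5 + (-26325/(74*(-131)) + 33987/(-11899))) = 1/(5 + (-26325/(-9694) + 33987*(-1/11899))) = 1/(5 + (-26325*(-1/9694) - 33987/11899)) = 1/(5 + (26325/9694 - 33987/11899)) = 1/(5 - 16228803/115348906) = 1/(560515727/115348906) = 115348906/560515727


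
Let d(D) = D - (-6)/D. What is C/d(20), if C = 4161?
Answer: 41610/203 ≈ 204.98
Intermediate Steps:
d(D) = D + 6/D
C/d(20) = 4161/(20 + 6/20) = 4161/(20 + 6*(1/20)) = 4161/(20 + 3/10) = 4161/(203/10) = 4161*(10/203) = 41610/203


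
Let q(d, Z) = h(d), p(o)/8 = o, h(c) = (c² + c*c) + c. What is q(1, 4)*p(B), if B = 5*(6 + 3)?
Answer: 1080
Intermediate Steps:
h(c) = c + 2*c² (h(c) = (c² + c²) + c = 2*c² + c = c + 2*c²)
B = 45 (B = 5*9 = 45)
p(o) = 8*o
q(d, Z) = d*(1 + 2*d)
q(1, 4)*p(B) = (1*(1 + 2*1))*(8*45) = (1*(1 + 2))*360 = (1*3)*360 = 3*360 = 1080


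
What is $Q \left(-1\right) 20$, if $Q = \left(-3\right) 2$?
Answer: $120$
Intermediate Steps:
$Q = -6$
$Q \left(-1\right) 20 = \left(-6\right) \left(-1\right) 20 = 6 \cdot 20 = 120$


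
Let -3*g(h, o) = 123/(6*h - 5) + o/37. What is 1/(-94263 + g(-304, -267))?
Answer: -67673/6378895701 ≈ -1.0609e-5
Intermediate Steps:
g(h, o) = -41/(-5 + 6*h) - o/111 (g(h, o) = -(123/(6*h - 5) + o/37)/3 = -(123/(-5 + 6*h) + o*(1/37))/3 = -(123/(-5 + 6*h) + o/37)/3 = -41/(-5 + 6*h) - o/111)
1/(-94263 + g(-304, -267)) = 1/(-94263 + (-4551 + 5*(-267) - 6*(-304)*(-267))/(111*(-5 + 6*(-304)))) = 1/(-94263 + (-4551 - 1335 - 487008)/(111*(-5 - 1824))) = 1/(-94263 + (1/111)*(-492894)/(-1829)) = 1/(-94263 + (1/111)*(-1/1829)*(-492894)) = 1/(-94263 + 164298/67673) = 1/(-6378895701/67673) = -67673/6378895701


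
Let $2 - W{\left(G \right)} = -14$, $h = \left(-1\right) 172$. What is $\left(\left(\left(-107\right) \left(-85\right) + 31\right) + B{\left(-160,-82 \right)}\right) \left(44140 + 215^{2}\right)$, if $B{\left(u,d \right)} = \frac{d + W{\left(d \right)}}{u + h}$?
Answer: $\frac{136898366385}{166} \approx 8.2469 \cdot 10^{8}$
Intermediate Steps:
$h = -172$
$W{\left(G \right)} = 16$ ($W{\left(G \right)} = 2 - -14 = 2 + 14 = 16$)
$B{\left(u,d \right)} = \frac{16 + d}{-172 + u}$ ($B{\left(u,d \right)} = \frac{d + 16}{u - 172} = \frac{16 + d}{-172 + u}$)
$\left(\left(\left(-107\right) \left(-85\right) + 31\right) + B{\left(-160,-82 \right)}\right) \left(44140 + 215^{2}\right) = \left(\left(\left(-107\right) \left(-85\right) + 31\right) + \frac{16 - 82}{-172 - 160}\right) \left(44140 + 215^{2}\right) = \left(\left(9095 + 31\right) + \frac{1}{-332} \left(-66\right)\right) \left(44140 + 46225\right) = \left(9126 - - \frac{33}{166}\right) 90365 = \left(9126 + \frac{33}{166}\right) 90365 = \frac{1514949}{166} \cdot 90365 = \frac{136898366385}{166}$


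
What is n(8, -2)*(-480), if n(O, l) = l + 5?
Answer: -1440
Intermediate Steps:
n(O, l) = 5 + l
n(8, -2)*(-480) = (5 - 2)*(-480) = 3*(-480) = -1440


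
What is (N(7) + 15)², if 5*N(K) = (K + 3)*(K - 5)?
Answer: 361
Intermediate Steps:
N(K) = (-5 + K)*(3 + K)/5 (N(K) = ((K + 3)*(K - 5))/5 = ((3 + K)*(-5 + K))/5 = ((-5 + K)*(3 + K))/5 = (-5 + K)*(3 + K)/5)
(N(7) + 15)² = ((-3 - ⅖*7 + (⅕)*7²) + 15)² = ((-3 - 14/5 + (⅕)*49) + 15)² = ((-3 - 14/5 + 49/5) + 15)² = (4 + 15)² = 19² = 361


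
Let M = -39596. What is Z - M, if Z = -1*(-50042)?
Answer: 89638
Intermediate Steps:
Z = 50042
Z - M = 50042 - 1*(-39596) = 50042 + 39596 = 89638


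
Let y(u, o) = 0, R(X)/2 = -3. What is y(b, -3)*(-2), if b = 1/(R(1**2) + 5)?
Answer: 0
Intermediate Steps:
R(X) = -6 (R(X) = 2*(-3) = -6)
b = -1 (b = 1/(-6 + 5) = 1/(-1) = -1)
y(b, -3)*(-2) = 0*(-2) = 0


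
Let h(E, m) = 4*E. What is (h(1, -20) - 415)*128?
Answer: -52608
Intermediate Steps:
(h(1, -20) - 415)*128 = (4*1 - 415)*128 = (4 - 415)*128 = -411*128 = -52608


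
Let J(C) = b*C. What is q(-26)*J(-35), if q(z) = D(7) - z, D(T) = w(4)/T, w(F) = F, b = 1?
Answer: -930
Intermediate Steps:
D(T) = 4/T
q(z) = 4/7 - z
J(C) = C (J(C) = 1*C = C)
q(-26)*J(-35) = (4/7 - 1*(-26))*(-35) = (4/7 + 26)*(-35) = (186/7)*(-35) = -930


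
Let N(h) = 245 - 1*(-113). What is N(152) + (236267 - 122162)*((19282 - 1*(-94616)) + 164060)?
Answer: 31716397948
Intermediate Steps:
N(h) = 358 (N(h) = 245 + 113 = 358)
N(152) + (236267 - 122162)*((19282 - 1*(-94616)) + 164060) = 358 + (236267 - 122162)*((19282 - 1*(-94616)) + 164060) = 358 + 114105*((19282 + 94616) + 164060) = 358 + 114105*(113898 + 164060) = 358 + 114105*277958 = 358 + 31716397590 = 31716397948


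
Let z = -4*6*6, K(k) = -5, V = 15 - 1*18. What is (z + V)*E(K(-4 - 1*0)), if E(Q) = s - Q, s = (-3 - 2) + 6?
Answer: -882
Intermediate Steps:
V = -3 (V = 15 - 18 = -3)
s = 1 (s = -5 + 6 = 1)
E(Q) = 1 - Q
z = -144 (z = -24*6 = -144)
(z + V)*E(K(-4 - 1*0)) = (-144 - 3)*(1 - 1*(-5)) = -147*(1 + 5) = -147*6 = -882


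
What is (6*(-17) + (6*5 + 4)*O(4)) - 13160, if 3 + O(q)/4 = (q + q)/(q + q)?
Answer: -13534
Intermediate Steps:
O(q) = -8 (O(q) = -12 + 4*((q + q)/(q + q)) = -12 + 4*((2*q)/((2*q))) = -12 + 4*((2*q)*(1/(2*q))) = -12 + 4*1 = -12 + 4 = -8)
(6*(-17) + (6*5 + 4)*O(4)) - 13160 = (6*(-17) + (6*5 + 4)*(-8)) - 13160 = (-102 + (30 + 4)*(-8)) - 13160 = (-102 + 34*(-8)) - 13160 = (-102 - 272) - 13160 = -374 - 13160 = -13534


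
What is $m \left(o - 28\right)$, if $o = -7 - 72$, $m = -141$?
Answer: $15087$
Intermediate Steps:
$o = -79$
$m \left(o - 28\right) = - 141 \left(-79 - 28\right) = \left(-141\right) \left(-107\right) = 15087$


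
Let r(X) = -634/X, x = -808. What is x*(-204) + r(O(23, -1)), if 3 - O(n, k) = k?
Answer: 329347/2 ≈ 1.6467e+5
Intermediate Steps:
O(n, k) = 3 - k
x*(-204) + r(O(23, -1)) = -808*(-204) - 634/(3 - 1*(-1)) = 164832 - 634/(3 + 1) = 164832 - 634/4 = 164832 - 634*1/4 = 164832 - 317/2 = 329347/2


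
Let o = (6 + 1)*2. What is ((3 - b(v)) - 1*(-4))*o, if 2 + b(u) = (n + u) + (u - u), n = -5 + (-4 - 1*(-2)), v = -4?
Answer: 280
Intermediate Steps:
n = -7 (n = -5 + (-4 + 2) = -5 - 2 = -7)
o = 14 (o = 7*2 = 14)
b(u) = -9 + u (b(u) = -2 + ((-7 + u) + (u - u)) = -2 + ((-7 + u) + 0) = -2 + (-7 + u) = -9 + u)
((3 - b(v)) - 1*(-4))*o = ((3 - (-9 - 4)) - 1*(-4))*14 = ((3 - 1*(-13)) + 4)*14 = ((3 + 13) + 4)*14 = (16 + 4)*14 = 20*14 = 280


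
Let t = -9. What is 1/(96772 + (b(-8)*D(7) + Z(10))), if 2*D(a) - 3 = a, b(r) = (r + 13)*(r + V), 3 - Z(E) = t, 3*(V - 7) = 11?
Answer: 3/290552 ≈ 1.0325e-5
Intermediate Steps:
V = 32/3 (V = 7 + (⅓)*11 = 7 + 11/3 = 32/3 ≈ 10.667)
Z(E) = 12 (Z(E) = 3 - 1*(-9) = 3 + 9 = 12)
b(r) = (13 + r)*(32/3 + r) (b(r) = (r + 13)*(r + 32/3) = (13 + r)*(32/3 + r))
D(a) = 3/2 + a/2
1/(96772 + (b(-8)*D(7) + Z(10))) = 1/(96772 + ((416/3 + (-8)² + (71/3)*(-8))*(3/2 + (½)*7) + 12)) = 1/(96772 + ((416/3 + 64 - 568/3)*(3/2 + 7/2) + 12)) = 1/(96772 + ((40/3)*5 + 12)) = 1/(96772 + (200/3 + 12)) = 1/(96772 + 236/3) = 1/(290552/3) = 3/290552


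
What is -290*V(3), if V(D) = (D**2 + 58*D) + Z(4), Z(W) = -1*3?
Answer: -52200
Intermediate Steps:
Z(W) = -3
V(D) = -3 + D**2 + 58*D (V(D) = (D**2 + 58*D) - 3 = -3 + D**2 + 58*D)
-290*V(3) = -290*(-3 + 3**2 + 58*3) = -290*(-3 + 9 + 174) = -290*180 = -52200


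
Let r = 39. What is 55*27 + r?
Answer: 1524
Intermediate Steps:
55*27 + r = 55*27 + 39 = 1485 + 39 = 1524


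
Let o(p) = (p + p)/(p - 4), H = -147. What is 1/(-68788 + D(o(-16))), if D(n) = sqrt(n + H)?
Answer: -343940/23658945447 - I*sqrt(3635)/23658945447 ≈ -1.4537e-5 - 2.5483e-9*I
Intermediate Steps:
o(p) = 2*p/(-4 + p) (o(p) = (2*p)/(-4 + p) = 2*p/(-4 + p))
D(n) = sqrt(-147 + n) (D(n) = sqrt(n - 147) = sqrt(-147 + n))
1/(-68788 + D(o(-16))) = 1/(-68788 + sqrt(-147 + 2*(-16)/(-4 - 16))) = 1/(-68788 + sqrt(-147 + 2*(-16)/(-20))) = 1/(-68788 + sqrt(-147 + 2*(-16)*(-1/20))) = 1/(-68788 + sqrt(-147 + 8/5)) = 1/(-68788 + sqrt(-727/5)) = 1/(-68788 + I*sqrt(3635)/5)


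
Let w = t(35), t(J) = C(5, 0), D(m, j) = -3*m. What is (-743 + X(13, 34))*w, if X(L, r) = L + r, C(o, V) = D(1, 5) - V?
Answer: 2088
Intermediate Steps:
C(o, V) = -3 - V (C(o, V) = -3*1 - V = -3 - V)
t(J) = -3 (t(J) = -3 - 1*0 = -3 + 0 = -3)
w = -3
(-743 + X(13, 34))*w = (-743 + (13 + 34))*(-3) = (-743 + 47)*(-3) = -696*(-3) = 2088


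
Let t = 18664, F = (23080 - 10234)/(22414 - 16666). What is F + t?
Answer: 17882253/958 ≈ 18666.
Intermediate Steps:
F = 2141/958 (F = 12846/5748 = 12846*(1/5748) = 2141/958 ≈ 2.2349)
F + t = 2141/958 + 18664 = 17882253/958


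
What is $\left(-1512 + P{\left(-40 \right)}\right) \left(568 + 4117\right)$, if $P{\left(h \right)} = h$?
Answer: $-7271120$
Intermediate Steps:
$\left(-1512 + P{\left(-40 \right)}\right) \left(568 + 4117\right) = \left(-1512 - 40\right) \left(568 + 4117\right) = \left(-1552\right) 4685 = -7271120$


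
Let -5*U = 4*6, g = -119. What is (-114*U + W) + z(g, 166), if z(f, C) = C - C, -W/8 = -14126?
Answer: 567776/5 ≈ 1.1356e+5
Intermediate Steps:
W = 113008 (W = -8*(-14126) = 113008)
U = -24/5 (U = -4*6/5 = -⅕*24 = -24/5 ≈ -4.8000)
z(f, C) = 0
(-114*U + W) + z(g, 166) = (-(-2736)/5 + 113008) + 0 = (-114*(-24/5) + 113008) + 0 = (2736/5 + 113008) + 0 = 567776/5 + 0 = 567776/5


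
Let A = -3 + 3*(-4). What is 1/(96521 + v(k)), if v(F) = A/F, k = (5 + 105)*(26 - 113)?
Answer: 638/61580399 ≈ 1.0360e-5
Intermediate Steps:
A = -15 (A = -3 - 12 = -15)
k = -9570 (k = 110*(-87) = -9570)
v(F) = -15/F
1/(96521 + v(k)) = 1/(96521 - 15/(-9570)) = 1/(96521 - 15*(-1/9570)) = 1/(96521 + 1/638) = 1/(61580399/638) = 638/61580399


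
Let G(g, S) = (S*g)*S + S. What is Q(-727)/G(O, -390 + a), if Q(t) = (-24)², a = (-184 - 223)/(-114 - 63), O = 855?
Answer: 751896/167761756001 ≈ 4.4819e-6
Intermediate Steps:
a = 407/177 (a = -407/(-177) = -407*(-1/177) = 407/177 ≈ 2.2994)
G(g, S) = S + g*S² (G(g, S) = g*S² + S = S + g*S²)
Q(t) = 576
Q(-727)/G(O, -390 + a) = 576/(((-390 + 407/177)*(1 + (-390 + 407/177)*855))) = 576/((-68623*(1 - 68623/177*855)/177)) = 576/((-68623*(1 - 19557555/59)/177)) = 576/((-68623/177*(-19557496/59))) = 576/(1342094048008/10443) = 576*(10443/1342094048008) = 751896/167761756001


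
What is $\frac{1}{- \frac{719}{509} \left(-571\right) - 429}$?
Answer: $\frac{509}{192188} \approx 0.0026484$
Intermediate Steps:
$\frac{1}{- \frac{719}{509} \left(-571\right) - 429} = \frac{1}{\left(-719\right) \frac{1}{509} \left(-571\right) - 429} = \frac{1}{\left(- \frac{719}{509}\right) \left(-571\right) - 429} = \frac{1}{\frac{410549}{509} - 429} = \frac{1}{\frac{192188}{509}} = \frac{509}{192188}$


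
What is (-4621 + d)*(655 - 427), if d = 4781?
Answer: 36480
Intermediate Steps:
(-4621 + d)*(655 - 427) = (-4621 + 4781)*(655 - 427) = 160*228 = 36480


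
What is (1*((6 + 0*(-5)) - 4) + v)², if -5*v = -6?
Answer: 256/25 ≈ 10.240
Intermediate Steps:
v = 6/5 (v = -⅕*(-6) = 6/5 ≈ 1.2000)
(1*((6 + 0*(-5)) - 4) + v)² = (1*((6 + 0*(-5)) - 4) + 6/5)² = (1*((6 + 0) - 4) + 6/5)² = (1*(6 - 4) + 6/5)² = (1*2 + 6/5)² = (2 + 6/5)² = (16/5)² = 256/25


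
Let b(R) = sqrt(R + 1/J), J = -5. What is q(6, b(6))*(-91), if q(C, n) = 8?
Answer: -728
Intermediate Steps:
b(R) = sqrt(-1/5 + R) (b(R) = sqrt(R + 1/(-5)) = sqrt(R - 1/5) = sqrt(-1/5 + R))
q(6, b(6))*(-91) = 8*(-91) = -728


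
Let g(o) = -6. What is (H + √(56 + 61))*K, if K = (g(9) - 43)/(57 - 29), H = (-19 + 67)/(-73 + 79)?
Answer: -14 - 21*√13/4 ≈ -32.929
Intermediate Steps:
H = 8 (H = 48/6 = 48*(⅙) = 8)
K = -7/4 (K = (-6 - 43)/(57 - 29) = -49/28 = -49*1/28 = -7/4 ≈ -1.7500)
(H + √(56 + 61))*K = (8 + √(56 + 61))*(-7/4) = (8 + √117)*(-7/4) = (8 + 3*√13)*(-7/4) = -14 - 21*√13/4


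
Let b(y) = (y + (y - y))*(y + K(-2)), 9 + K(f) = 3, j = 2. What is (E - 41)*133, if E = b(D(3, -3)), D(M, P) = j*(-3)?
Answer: 4123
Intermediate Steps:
K(f) = -6 (K(f) = -9 + 3 = -6)
D(M, P) = -6 (D(M, P) = 2*(-3) = -6)
b(y) = y*(-6 + y) (b(y) = (y + (y - y))*(y - 6) = (y + 0)*(-6 + y) = y*(-6 + y))
E = 72 (E = -6*(-6 - 6) = -6*(-12) = 72)
(E - 41)*133 = (72 - 41)*133 = 31*133 = 4123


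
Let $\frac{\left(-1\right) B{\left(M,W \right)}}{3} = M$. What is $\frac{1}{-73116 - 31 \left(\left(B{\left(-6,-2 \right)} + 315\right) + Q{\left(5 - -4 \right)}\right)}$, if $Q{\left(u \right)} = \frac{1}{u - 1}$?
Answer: $- \frac{8}{667543} \approx -1.1984 \cdot 10^{-5}$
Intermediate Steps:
$B{\left(M,W \right)} = - 3 M$
$Q{\left(u \right)} = \frac{1}{-1 + u}$
$\frac{1}{-73116 - 31 \left(\left(B{\left(-6,-2 \right)} + 315\right) + Q{\left(5 - -4 \right)}\right)} = \frac{1}{-73116 - 31 \left(\left(\left(-3\right) \left(-6\right) + 315\right) + \frac{1}{-1 + \left(5 - -4\right)}\right)} = \frac{1}{-73116 - 31 \left(\left(18 + 315\right) + \frac{1}{-1 + \left(5 + 4\right)}\right)} = \frac{1}{-73116 - 31 \left(333 + \frac{1}{-1 + 9}\right)} = \frac{1}{-73116 - 31 \left(333 + \frac{1}{8}\right)} = \frac{1}{-73116 - \frac{82615}{8}} = \frac{1}{- \frac{667543}{8}} = - \frac{8}{667543}$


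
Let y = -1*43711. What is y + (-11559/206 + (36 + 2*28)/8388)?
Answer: -18906599687/431982 ≈ -43767.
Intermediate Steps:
y = -43711
y + (-11559/206 + (36 + 2*28)/8388) = -43711 + (-11559/206 + (36 + 2*28)/8388) = -43711 + (-11559*1/206 + (36 + 56)*(1/8388)) = -43711 + (-11559/206 + 92*(1/8388)) = -43711 + (-11559/206 + 23/2097) = -43711 - 24234485/431982 = -18906599687/431982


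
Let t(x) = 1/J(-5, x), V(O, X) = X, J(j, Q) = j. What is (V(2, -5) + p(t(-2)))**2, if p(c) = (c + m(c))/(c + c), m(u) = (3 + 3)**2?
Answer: 35721/4 ≈ 8930.3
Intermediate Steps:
m(u) = 36 (m(u) = 6**2 = 36)
t(x) = -1/5 (t(x) = 1/(-5) = -1/5)
p(c) = (36 + c)/(2*c) (p(c) = (c + 36)/(c + c) = (36 + c)/((2*c)) = (36 + c)*(1/(2*c)) = (36 + c)/(2*c))
(V(2, -5) + p(t(-2)))**2 = (-5 + (36 - 1/5)/(2*(-1/5)))**2 = (-5 + (1/2)*(-5)*(179/5))**2 = (-5 - 179/2)**2 = (-189/2)**2 = 35721/4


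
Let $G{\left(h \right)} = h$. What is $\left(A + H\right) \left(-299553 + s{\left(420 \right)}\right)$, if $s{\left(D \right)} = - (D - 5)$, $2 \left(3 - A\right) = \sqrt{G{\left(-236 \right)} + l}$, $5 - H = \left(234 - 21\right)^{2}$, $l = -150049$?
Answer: $13606848448 + 149984 i \sqrt{150285} \approx 1.3607 \cdot 10^{10} + 5.8144 \cdot 10^{7} i$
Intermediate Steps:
$H = -45364$ ($H = 5 - \left(234 - 21\right)^{2} = 5 - 213^{2} = 5 - 45369 = -45364$)
$A = 3 - \frac{i \sqrt{150285}}{2}$ ($A = 3 - \frac{\sqrt{-236 - 150049}}{2} = 3 - \frac{\sqrt{-150285}}{2} = 3 - \frac{i \sqrt{150285}}{2} \approx 3.0 - 193.83 i$)
$s{\left(D \right)} = 5 - D$ ($s{\left(D \right)} = - (-5 + D) = 5 - D$)
$\left(A + H\right) \left(-299553 + s{\left(420 \right)}\right) = \left(\left(3 - \frac{i \sqrt{150285}}{2}\right) - 45364\right) \left(-299553 + \left(5 - 420\right)\right) = \left(-45361 - \frac{i \sqrt{150285}}{2}\right) \left(-299553 + \left(5 - 420\right)\right) = \left(-45361 - \frac{i \sqrt{150285}}{2}\right) \left(-299553 - 415\right) = \left(-45361 - \frac{i \sqrt{150285}}{2}\right) \left(-299968\right) = 13606848448 + 149984 i \sqrt{150285}$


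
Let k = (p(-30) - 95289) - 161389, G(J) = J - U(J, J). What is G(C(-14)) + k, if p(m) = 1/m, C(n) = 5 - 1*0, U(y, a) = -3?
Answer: -7700101/30 ≈ -2.5667e+5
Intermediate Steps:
C(n) = 5 (C(n) = 5 + 0 = 5)
G(J) = 3 + J (G(J) = J - 1*(-3) = J + 3 = 3 + J)
k = -7700341/30 (k = (1/(-30) - 95289) - 161389 = (-1/30 - 95289) - 161389 = -2858671/30 - 161389 = -7700341/30 ≈ -2.5668e+5)
G(C(-14)) + k = (3 + 5) - 7700341/30 = 8 - 7700341/30 = -7700101/30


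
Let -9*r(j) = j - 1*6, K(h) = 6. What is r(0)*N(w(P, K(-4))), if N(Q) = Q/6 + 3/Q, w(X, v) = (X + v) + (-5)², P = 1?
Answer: 521/144 ≈ 3.6181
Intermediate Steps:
w(X, v) = 25 + X + v (w(X, v) = (X + v) + 25 = 25 + X + v)
N(Q) = 3/Q + Q/6 (N(Q) = Q*(⅙) + 3/Q = Q/6 + 3/Q = 3/Q + Q/6)
r(j) = ⅔ - j/9 (r(j) = -(j - 1*6)/9 = -(j - 6)/9 = -(-6 + j)/9 = ⅔ - j/9)
r(0)*N(w(P, K(-4))) = (⅔ - ⅑*0)*(3/(25 + 1 + 6) + (25 + 1 + 6)/6) = (⅔ + 0)*(3/32 + (⅙)*32) = 2*(3*(1/32) + 16/3)/3 = 2*(3/32 + 16/3)/3 = (⅔)*(521/96) = 521/144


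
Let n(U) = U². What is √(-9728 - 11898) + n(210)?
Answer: 44100 + I*√21626 ≈ 44100.0 + 147.06*I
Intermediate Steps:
√(-9728 - 11898) + n(210) = √(-9728 - 11898) + 210² = √(-21626) + 44100 = I*√21626 + 44100 = 44100 + I*√21626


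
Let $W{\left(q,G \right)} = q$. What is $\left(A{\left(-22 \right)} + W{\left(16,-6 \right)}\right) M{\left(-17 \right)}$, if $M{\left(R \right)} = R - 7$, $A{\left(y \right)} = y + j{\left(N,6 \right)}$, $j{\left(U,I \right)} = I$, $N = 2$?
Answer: $0$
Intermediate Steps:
$A{\left(y \right)} = 6 + y$ ($A{\left(y \right)} = y + 6 = 6 + y$)
$M{\left(R \right)} = -7 + R$ ($M{\left(R \right)} = R - 7 = -7 + R$)
$\left(A{\left(-22 \right)} + W{\left(16,-6 \right)}\right) M{\left(-17 \right)} = \left(\left(6 - 22\right) + 16\right) \left(-7 - 17\right) = \left(-16 + 16\right) \left(-24\right) = 0 \left(-24\right) = 0$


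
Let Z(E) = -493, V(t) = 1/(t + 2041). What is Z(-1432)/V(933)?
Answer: -1466182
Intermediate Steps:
V(t) = 1/(2041 + t)
Z(-1432)/V(933) = -493/(1/(2041 + 933)) = -493/(1/2974) = -493/1/2974 = -493*2974 = -1466182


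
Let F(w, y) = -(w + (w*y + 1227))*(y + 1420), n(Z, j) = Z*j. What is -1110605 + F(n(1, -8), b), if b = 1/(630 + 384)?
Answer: -1460848023839/514098 ≈ -2.8416e+6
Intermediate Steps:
b = 1/1014 ≈ 0.00098619
F(w, y) = -(1420 + y)*(1227 + w + w*y) (F(w, y) = -(w + (1227 + w*y))*(1420 + y) = -(1227 + w + w*y)*(1420 + y) = -(1420 + y)*(1227 + w + w*y))
-1110605 + F(n(1, -8), b) = -1110605 + (-1742340 - 1420*(-8) - 1227*1/1014 - 1*(-8)*(1/1014)² - 1421*1*(-8)*1/1014) = -1110605 + (-1742340 - 1420*(-8) - 409/338 - 1*(-8)*1/1028196 - 1421*(-8)*1/1014) = -1110605 + (-1742340 + 11360 - 409/338 + 2/257049 + 5684/507) = -1110605 - 889888214549/514098 = -1460848023839/514098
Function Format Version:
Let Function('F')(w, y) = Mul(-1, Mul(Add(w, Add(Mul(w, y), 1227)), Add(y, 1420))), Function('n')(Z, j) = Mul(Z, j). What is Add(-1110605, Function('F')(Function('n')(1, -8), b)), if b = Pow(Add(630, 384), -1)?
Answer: Rational(-1460848023839, 514098) ≈ -2.8416e+6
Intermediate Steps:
b = Rational(1, 1014) (b = Pow(1014, -1) = Rational(1, 1014) ≈ 0.00098619)
Function('F')(w, y) = Mul(-1, Add(1420, y), Add(1227, w, Mul(w, y))) (Function('F')(w, y) = Mul(-1, Mul(Add(w, Add(1227, Mul(w, y))), Add(1420, y))) = Mul(-1, Mul(Add(1227, w, Mul(w, y)), Add(1420, y))) = Mul(-1, Mul(Add(1420, y), Add(1227, w, Mul(w, y)))) = Mul(-1, Add(1420, y), Add(1227, w, Mul(w, y))))
Add(-1110605, Function('F')(Function('n')(1, -8), b)) = Add(-1110605, Add(-1742340, Mul(-1420, Mul(1, -8)), Mul(-1227, Rational(1, 1014)), Mul(-1, Mul(1, -8), Pow(Rational(1, 1014), 2)), Mul(-1421, Mul(1, -8), Rational(1, 1014)))) = Add(-1110605, Add(-1742340, Mul(-1420, -8), Rational(-409, 338), Mul(-1, -8, Rational(1, 1028196)), Mul(-1421, -8, Rational(1, 1014)))) = Add(-1110605, Add(-1742340, 11360, Rational(-409, 338), Rational(2, 257049), Rational(5684, 507))) = Add(-1110605, Rational(-889888214549, 514098)) = Rational(-1460848023839, 514098)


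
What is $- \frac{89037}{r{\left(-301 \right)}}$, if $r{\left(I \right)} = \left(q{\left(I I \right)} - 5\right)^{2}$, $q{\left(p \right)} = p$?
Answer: $- \frac{89037}{8207635216} \approx -1.0848 \cdot 10^{-5}$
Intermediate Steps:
$r{\left(I \right)} = \left(-5 + I^{2}\right)^{2}$ ($r{\left(I \right)} = \left(I I - 5\right)^{2} = \left(I^{2} - 5\right)^{2} = \left(-5 + I^{2}\right)^{2}$)
$- \frac{89037}{r{\left(-301 \right)}} = - \frac{89037}{\left(-5 + \left(-301\right)^{2}\right)^{2}} = - \frac{89037}{\left(-5 + 90601\right)^{2}} = - \frac{89037}{90596^{2}} = - \frac{89037}{8207635216}$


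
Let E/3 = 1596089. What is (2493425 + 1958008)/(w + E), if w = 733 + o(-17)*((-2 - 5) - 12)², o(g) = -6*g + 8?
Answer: 1483811/1609570 ≈ 0.92187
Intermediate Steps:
E = 4788267 (E = 3*1596089 = 4788267)
o(g) = 8 - 6*g
w = 40443 (w = 733 + (8 - 6*(-17))*((-2 - 5) - 12)² = 733 + (8 + 102)*(-7 - 12)² = 733 + 110*(-19)² = 733 + 110*361 = 733 + 39710 = 40443)
(2493425 + 1958008)/(w + E) = (2493425 + 1958008)/(40443 + 4788267) = 4451433/4828710 = 4451433*(1/4828710) = 1483811/1609570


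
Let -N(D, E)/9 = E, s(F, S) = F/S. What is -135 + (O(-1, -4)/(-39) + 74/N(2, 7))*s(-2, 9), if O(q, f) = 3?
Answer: -993035/7371 ≈ -134.72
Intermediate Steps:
N(D, E) = -9*E
-135 + (O(-1, -4)/(-39) + 74/N(2, 7))*s(-2, 9) = -135 + (3/(-39) + 74/((-9*7)))*(-2/9) = -135 + (3*(-1/39) + 74/(-63))*(-2*⅑) = -135 + (-1/13 + 74*(-1/63))*(-2/9) = -135 + (-1/13 - 74/63)*(-2/9) = -135 - 1025/819*(-2/9) = -135 + 2050/7371 = -993035/7371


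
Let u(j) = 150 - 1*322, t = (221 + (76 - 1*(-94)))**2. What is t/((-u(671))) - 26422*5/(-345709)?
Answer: 52875060549/59461948 ≈ 889.23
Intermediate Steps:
t = 152881 (t = (221 + (76 + 94))**2 = (221 + 170)**2 = 391**2 = 152881)
u(j) = -172 (u(j) = 150 - 322 = -172)
t/((-u(671))) - 26422*5/(-345709) = 152881/((-1*(-172))) - 26422*5/(-345709) = 152881/172 - 132110*(-1/345709) = 152881*(1/172) + 132110/345709 = 152881/172 + 132110/345709 = 52875060549/59461948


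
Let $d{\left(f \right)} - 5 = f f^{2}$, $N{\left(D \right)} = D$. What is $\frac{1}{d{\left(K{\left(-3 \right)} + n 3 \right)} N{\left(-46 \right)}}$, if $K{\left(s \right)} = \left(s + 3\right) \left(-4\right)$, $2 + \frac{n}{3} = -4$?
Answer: $\frac{1}{7243114} \approx 1.3806 \cdot 10^{-7}$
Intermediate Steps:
$n = -18$ ($n = -6 + 3 \left(-4\right) = -6 - 12 = -18$)
$K{\left(s \right)} = -12 - 4 s$ ($K{\left(s \right)} = \left(3 + s\right) \left(-4\right) = -12 - 4 s$)
$d{\left(f \right)} = 5 + f^{3}$ ($d{\left(f \right)} = 5 + f f^{2} = 5 + f^{3}$)
$\frac{1}{d{\left(K{\left(-3 \right)} + n 3 \right)} N{\left(-46 \right)}} = \frac{1}{\left(5 + \left(\left(-12 - -12\right) - 54\right)^{3}\right) \left(-46\right)} = \frac{1}{5 + \left(\left(-12 + 12\right) - 54\right)^{3}} \left(- \frac{1}{46}\right) = \frac{1}{5 + \left(0 - 54\right)^{3}} \left(- \frac{1}{46}\right) = \frac{1}{5 + \left(-54\right)^{3}} \left(- \frac{1}{46}\right) = \frac{1}{5 - 157464} \left(- \frac{1}{46}\right) = \frac{1}{-157459} \left(- \frac{1}{46}\right) = \left(- \frac{1}{157459}\right) \left(- \frac{1}{46}\right) = \frac{1}{7243114}$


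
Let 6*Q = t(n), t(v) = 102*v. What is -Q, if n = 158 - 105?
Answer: -901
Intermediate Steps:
n = 53
Q = 901 (Q = (102*53)/6 = (⅙)*5406 = 901)
-Q = -1*901 = -901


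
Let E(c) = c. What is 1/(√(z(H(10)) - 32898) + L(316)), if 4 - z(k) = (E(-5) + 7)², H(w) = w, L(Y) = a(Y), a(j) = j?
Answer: 158/66377 - I*√32898/132754 ≈ 0.0023803 - 0.0013663*I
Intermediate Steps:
L(Y) = Y
z(k) = 0 (z(k) = 4 - (-5 + 7)² = 4 - 1*2² = 4 - 1*4 = 4 - 4 = 0)
1/(√(z(H(10)) - 32898) + L(316)) = 1/(√(0 - 32898) + 316) = 1/(√(-32898) + 316) = 1/(I*√32898 + 316) = 1/(316 + I*√32898)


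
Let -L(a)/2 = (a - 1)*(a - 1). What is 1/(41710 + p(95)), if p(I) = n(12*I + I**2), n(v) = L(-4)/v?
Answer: 2033/84796420 ≈ 2.3975e-5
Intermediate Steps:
L(a) = -2*(-1 + a)**2 (L(a) = -2*(a - 1)*(a - 1) = -2*(-1 + a)*(-1 + a) = -2*(-1 + a)**2)
n(v) = -50/v (n(v) = (-2*(-1 - 4)**2)/v = (-2*(-5)**2)/v = (-2*25)/v = -50/v)
p(I) = -50/(I**2 + 12*I) (p(I) = -50/(12*I + I**2) = -50/(I**2 + 12*I))
1/(41710 + p(95)) = 1/(41710 - 50/(95*(12 + 95))) = 1/(41710 - 50*1/95/107) = 1/(41710 - 50*1/95*1/107) = 1/(41710 - 10/2033) = 1/(84796420/2033) = 2033/84796420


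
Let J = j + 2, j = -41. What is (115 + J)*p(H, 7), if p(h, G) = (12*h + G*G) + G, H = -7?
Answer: -2128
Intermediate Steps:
p(h, G) = G + G² + 12*h (p(h, G) = (12*h + G²) + G = (G² + 12*h) + G = G + G² + 12*h)
J = -39 (J = -41 + 2 = -39)
(115 + J)*p(H, 7) = (115 - 39)*(7 + 7² + 12*(-7)) = 76*(7 + 49 - 84) = 76*(-28) = -2128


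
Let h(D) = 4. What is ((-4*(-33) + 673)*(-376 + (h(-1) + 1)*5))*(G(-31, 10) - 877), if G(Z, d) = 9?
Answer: 245257740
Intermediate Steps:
((-4*(-33) + 673)*(-376 + (h(-1) + 1)*5))*(G(-31, 10) - 877) = ((-4*(-33) + 673)*(-376 + (4 + 1)*5))*(9 - 877) = ((132 + 673)*(-376 + 5*5))*(-868) = (805*(-376 + 25))*(-868) = (805*(-351))*(-868) = -282555*(-868) = 245257740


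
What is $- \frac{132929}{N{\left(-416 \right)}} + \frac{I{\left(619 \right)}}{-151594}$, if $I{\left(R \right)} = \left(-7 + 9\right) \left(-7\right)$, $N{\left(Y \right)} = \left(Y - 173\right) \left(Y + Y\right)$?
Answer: $- \frac{10072189077}{37144168256} \approx -0.27116$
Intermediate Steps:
$N{\left(Y \right)} = 2 Y \left(-173 + Y\right)$ ($N{\left(Y \right)} = \left(-173 + Y\right) 2 Y = 2 Y \left(-173 + Y\right)$)
$I{\left(R \right)} = -14$ ($I{\left(R \right)} = 2 \left(-7\right) = -14$)
$- \frac{132929}{N{\left(-416 \right)}} + \frac{I{\left(619 \right)}}{-151594} = - \frac{132929}{2 \left(-416\right) \left(-173 - 416\right)} - \frac{14}{-151594} = - \frac{132929}{2 \left(-416\right) \left(-589\right)} - - \frac{7}{75797} = - \frac{132929}{490048} + \frac{7}{75797} = - \frac{10072189077}{37144168256}$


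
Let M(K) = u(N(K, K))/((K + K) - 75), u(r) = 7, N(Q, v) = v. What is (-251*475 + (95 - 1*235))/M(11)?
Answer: 6326345/7 ≈ 9.0376e+5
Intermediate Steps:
M(K) = 7/(-75 + 2*K) (M(K) = 7/((K + K) - 75) = 7/(2*K - 75) = 7/(-75 + 2*K))
(-251*475 + (95 - 1*235))/M(11) = (-251*475 + (95 - 1*235))/((7/(-75 + 2*11))) = (-119225 + (95 - 235))/((7/(-75 + 22))) = (-119225 - 140)/((7/(-53))) = -119365/(7*(-1/53)) = -119365/(-7/53) = -119365*(-53/7) = 6326345/7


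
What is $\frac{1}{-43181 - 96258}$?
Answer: $- \frac{1}{139439} \approx -7.1716 \cdot 10^{-6}$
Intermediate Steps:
$\frac{1}{-43181 - 96258} = \frac{1}{-139439} = - \frac{1}{139439}$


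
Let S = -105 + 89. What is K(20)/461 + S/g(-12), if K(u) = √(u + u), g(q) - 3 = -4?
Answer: 16 + 2*√10/461 ≈ 16.014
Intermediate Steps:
g(q) = -1 (g(q) = 3 - 4 = -1)
S = -16
K(u) = √2*√u (K(u) = √(2*u) = √2*√u)
K(20)/461 + S/g(-12) = (√2*√20)/461 - 16/(-1) = (√2*(2*√5))*(1/461) - 16*(-1) = (2*√10)*(1/461) + 16 = 2*√10/461 + 16 = 16 + 2*√10/461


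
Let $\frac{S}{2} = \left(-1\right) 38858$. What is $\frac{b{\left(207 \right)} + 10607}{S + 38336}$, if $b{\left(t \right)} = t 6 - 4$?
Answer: $- \frac{2369}{7876} \approx -0.30079$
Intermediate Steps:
$b{\left(t \right)} = -4 + 6 t$ ($b{\left(t \right)} = 6 t - 4 = -4 + 6 t$)
$S = -77716$ ($S = 2 \left(\left(-1\right) 38858\right) = 2 \left(-38858\right) = -77716$)
$\frac{b{\left(207 \right)} + 10607}{S + 38336} = \frac{\left(-4 + 6 \cdot 207\right) + 10607}{-77716 + 38336} = \frac{\left(-4 + 1242\right) + 10607}{-39380} = \left(1238 + 10607\right) \left(- \frac{1}{39380}\right) = 11845 \left(- \frac{1}{39380}\right) = - \frac{2369}{7876}$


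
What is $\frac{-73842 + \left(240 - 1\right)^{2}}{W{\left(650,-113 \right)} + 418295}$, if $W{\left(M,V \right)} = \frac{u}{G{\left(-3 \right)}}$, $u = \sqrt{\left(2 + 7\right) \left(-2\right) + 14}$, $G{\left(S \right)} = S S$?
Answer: $- \frac{566539166295}{14172627269029} + \frac{300978 i}{14172627269029} \approx -0.039974 + 2.1237 \cdot 10^{-8} i$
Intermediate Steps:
$G{\left(S \right)} = S^{2}$
$u = 2 i$ ($u = \sqrt{9 \left(-2\right) + 14} = \sqrt{-18 + 14} = \sqrt{-4} = 2 i \approx 2.0 i$)
$W{\left(M,V \right)} = \frac{2 i}{9}$ ($W{\left(M,V \right)} = \frac{2 i}{\left(-3\right)^{2}} = \frac{2 i}{9}$)
$\frac{-73842 + \left(240 - 1\right)^{2}}{W{\left(650,-113 \right)} + 418295} = \frac{-73842 + \left(240 - 1\right)^{2}}{\frac{2 i}{9} + 418295} = \frac{-73842 + 239^{2}}{418295 + \frac{2 i}{9}} = \left(-73842 + 57121\right) \frac{81 \left(418295 - \frac{2 i}{9}\right)}{14172627269029} = - 16721 \frac{81 \left(418295 - \frac{2 i}{9}\right)}{14172627269029} = - \frac{1354401 \left(418295 - \frac{2 i}{9}\right)}{14172627269029}$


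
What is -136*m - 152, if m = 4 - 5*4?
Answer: 2024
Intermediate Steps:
m = -16 (m = 4 - 20 = -16)
-136*m - 152 = -136*(-16) - 152 = 2176 - 152 = 2024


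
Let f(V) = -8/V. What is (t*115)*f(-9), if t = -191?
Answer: -175720/9 ≈ -19524.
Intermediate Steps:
(t*115)*f(-9) = (-191*115)*(-8/(-9)) = -(-175720)*(-1)/9 = -21965*8/9 = -175720/9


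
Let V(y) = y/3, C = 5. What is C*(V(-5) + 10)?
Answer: 125/3 ≈ 41.667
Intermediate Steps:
V(y) = y/3 (V(y) = y*(⅓) = y/3)
C*(V(-5) + 10) = 5*((⅓)*(-5) + 10) = 5*(-5/3 + 10) = 5*(25/3) = 125/3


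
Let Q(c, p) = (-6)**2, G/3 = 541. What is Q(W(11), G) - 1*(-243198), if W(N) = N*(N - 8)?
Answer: 243234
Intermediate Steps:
G = 1623 (G = 3*541 = 1623)
W(N) = N*(-8 + N)
Q(c, p) = 36
Q(W(11), G) - 1*(-243198) = 36 - 1*(-243198) = 36 + 243198 = 243234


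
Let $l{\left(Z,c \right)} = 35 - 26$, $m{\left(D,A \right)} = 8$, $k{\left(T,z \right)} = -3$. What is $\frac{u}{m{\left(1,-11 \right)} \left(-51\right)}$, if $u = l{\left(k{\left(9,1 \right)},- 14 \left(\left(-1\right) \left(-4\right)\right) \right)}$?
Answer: $- \frac{3}{136} \approx -0.022059$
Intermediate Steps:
$l{\left(Z,c \right)} = 9$ ($l{\left(Z,c \right)} = 35 - 26 = 9$)
$u = 9$
$\frac{u}{m{\left(1,-11 \right)} \left(-51\right)} = \frac{9}{8 \left(-51\right)} = \frac{9}{-408} = 9 \left(- \frac{1}{408}\right) = - \frac{3}{136}$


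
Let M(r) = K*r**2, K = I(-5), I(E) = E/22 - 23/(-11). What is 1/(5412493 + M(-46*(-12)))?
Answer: 11/65783855 ≈ 1.6721e-7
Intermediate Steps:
I(E) = 23/11 + E/22 (I(E) = E*(1/22) - 23*(-1/11) = E/22 + 23/11 = 23/11 + E/22)
K = 41/22 (K = 23/11 + (1/22)*(-5) = 23/11 - 5/22 = 41/22 ≈ 1.8636)
M(r) = 41*r**2/22
1/(5412493 + M(-46*(-12))) = 1/(5412493 + 41*(-46*(-12))**2/22) = 1/(5412493 + (41/22)*552**2) = 1/(5412493 + (41/22)*304704) = 1/(5412493 + 6246432/11) = 1/(65783855/11) = 11/65783855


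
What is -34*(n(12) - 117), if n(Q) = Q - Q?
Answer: 3978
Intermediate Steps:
n(Q) = 0
-34*(n(12) - 117) = -34*(0 - 117) = -34*(-117) = 3978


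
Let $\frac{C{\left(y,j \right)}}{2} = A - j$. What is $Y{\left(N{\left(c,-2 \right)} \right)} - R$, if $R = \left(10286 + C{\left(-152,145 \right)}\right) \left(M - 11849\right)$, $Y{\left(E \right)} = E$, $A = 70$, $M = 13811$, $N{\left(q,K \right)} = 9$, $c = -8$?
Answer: $-19886823$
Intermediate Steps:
$C{\left(y,j \right)} = 140 - 2 j$ ($C{\left(y,j \right)} = 2 \left(70 - j\right) = 140 - 2 j$)
$R = 19886832$ ($R = \left(10286 + \left(140 - 290\right)\right) \left(13811 - 11849\right) = \left(10286 + \left(140 - 290\right)\right) 1962 = \left(10286 - 150\right) 1962 = 10136 \cdot 1962 = 19886832$)
$Y{\left(N{\left(c,-2 \right)} \right)} - R = 9 - 19886832 = -19886823$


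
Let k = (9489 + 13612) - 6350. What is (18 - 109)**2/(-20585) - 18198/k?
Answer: -513320861/344819335 ≈ -1.4887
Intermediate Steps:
k = 16751 (k = 23101 - 6350 = 16751)
(18 - 109)**2/(-20585) - 18198/k = (18 - 109)**2/(-20585) - 18198/16751 = (-91)**2*(-1/20585) - 18198*1/16751 = 8281*(-1/20585) - 18198/16751 = -8281/20585 - 18198/16751 = -513320861/344819335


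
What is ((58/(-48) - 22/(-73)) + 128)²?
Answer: 49580592889/3069504 ≈ 16153.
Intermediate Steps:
((58/(-48) - 22/(-73)) + 128)² = ((58*(-1/48) - 22*(-1/73)) + 128)² = ((-29/24 + 22/73) + 128)² = (-1589/1752 + 128)² = (222667/1752)² = 49580592889/3069504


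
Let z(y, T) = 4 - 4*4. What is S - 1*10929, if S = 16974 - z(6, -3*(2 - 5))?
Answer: 6057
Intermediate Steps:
z(y, T) = -12 (z(y, T) = 4 - 16 = -12)
S = 16986 (S = 16974 - 1*(-12) = 16974 + 12 = 16986)
S - 1*10929 = 16986 - 1*10929 = 16986 - 10929 = 6057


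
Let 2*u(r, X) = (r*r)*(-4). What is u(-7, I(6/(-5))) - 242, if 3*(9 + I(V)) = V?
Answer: -340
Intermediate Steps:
I(V) = -9 + V/3
u(r, X) = -2*r² (u(r, X) = ((r*r)*(-4))/2 = (r²*(-4))/2 = (-4*r²)/2 = -2*r²)
u(-7, I(6/(-5))) - 242 = -2*(-7)² - 242 = -2*49 - 242 = -98 - 242 = -340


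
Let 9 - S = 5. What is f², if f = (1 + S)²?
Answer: 625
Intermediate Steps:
S = 4 (S = 9 - 1*5 = 9 - 5 = 4)
f = 25 (f = (1 + 4)² = 5² = 25)
f² = 25² = 625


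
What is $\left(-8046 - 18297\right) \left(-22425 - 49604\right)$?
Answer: $1897459947$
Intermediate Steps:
$\left(-8046 - 18297\right) \left(-22425 - 49604\right) = \left(-26343\right) \left(-72029\right) = 1897459947$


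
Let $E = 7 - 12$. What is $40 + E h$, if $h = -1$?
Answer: $45$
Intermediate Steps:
$E = -5$
$40 + E h = 40 - -5 = 40 + 5 = 45$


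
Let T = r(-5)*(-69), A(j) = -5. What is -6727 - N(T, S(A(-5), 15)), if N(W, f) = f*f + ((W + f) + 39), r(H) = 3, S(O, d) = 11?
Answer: -6691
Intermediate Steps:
T = -207 (T = 3*(-69) = -207)
N(W, f) = 39 + W + f + f**2 (N(W, f) = f**2 + (39 + W + f) = 39 + W + f + f**2)
-6727 - N(T, S(A(-5), 15)) = -6727 - (39 - 207 + 11 + 11**2) = -6727 - (39 - 207 + 11 + 121) = -6727 - 1*(-36) = -6727 + 36 = -6691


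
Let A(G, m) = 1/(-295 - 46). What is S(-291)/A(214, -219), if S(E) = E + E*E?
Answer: -28776990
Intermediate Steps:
S(E) = E + E**2
A(G, m) = -1/341 (A(G, m) = 1/(-341) = -1/341)
S(-291)/A(214, -219) = (-291*(1 - 291))/(-1/341) = -291*(-290)*(-341) = 84390*(-341) = -28776990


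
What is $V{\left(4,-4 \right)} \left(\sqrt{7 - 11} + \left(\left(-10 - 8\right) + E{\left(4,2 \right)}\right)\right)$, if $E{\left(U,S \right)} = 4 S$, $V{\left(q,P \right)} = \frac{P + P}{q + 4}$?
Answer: $10 - 2 i \approx 10.0 - 2.0 i$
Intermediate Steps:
$V{\left(q,P \right)} = \frac{2 P}{4 + q}$
$V{\left(4,-4 \right)} \left(\sqrt{7 - 11} + \left(\left(-10 - 8\right) + E{\left(4,2 \right)}\right)\right) = 2 \left(-4\right) \frac{1}{4 + 4} \left(\sqrt{7 - 11} + \left(\left(-10 - 8\right) + 4 \cdot 2\right)\right) = 2 \left(-4\right) \frac{1}{8} \left(\sqrt{-4} + \left(\left(-10 - 8\right) + 8\right)\right) = 2 \left(-4\right) \frac{1}{8} \left(2 i + \left(-18 + 8\right)\right) = - (2 i - 10) = - (-10 + 2 i) = 10 - 2 i$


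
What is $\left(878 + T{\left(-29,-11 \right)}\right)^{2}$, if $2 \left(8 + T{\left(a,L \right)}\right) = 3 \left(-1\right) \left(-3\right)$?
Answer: $\frac{3059001}{4} \approx 7.6475 \cdot 10^{5}$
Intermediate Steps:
$T{\left(a,L \right)} = - \frac{7}{2}$ ($T{\left(a,L \right)} = -8 + \frac{3 \left(-1\right) \left(-3\right)}{2} = -8 + \frac{\left(-3\right) \left(-3\right)}{2} = -8 + \frac{1}{2} \cdot 9 = -8 + \frac{9}{2} = - \frac{7}{2}$)
$\left(878 + T{\left(-29,-11 \right)}\right)^{2} = \left(878 - \frac{7}{2}\right)^{2} = \left(\frac{1749}{2}\right)^{2} = \frac{3059001}{4}$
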